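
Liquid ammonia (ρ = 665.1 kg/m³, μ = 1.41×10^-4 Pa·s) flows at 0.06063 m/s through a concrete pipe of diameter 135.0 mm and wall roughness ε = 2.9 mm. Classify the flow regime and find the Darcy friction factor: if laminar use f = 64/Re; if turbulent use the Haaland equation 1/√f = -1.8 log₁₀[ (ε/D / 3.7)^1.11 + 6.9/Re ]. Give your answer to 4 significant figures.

Re = ρVD/μ = 665.1·0.06063·0.135/0.000141 = 3.861e+04.
Re > 4000 → turbulent. ε/D = 0.0029/0.135 = 0.0215; Haaland: 1/√f = -1.8 log₁₀[0.0033 + 0.000179] = 4.427, so f = 0.05104.

f ≈ 0.05104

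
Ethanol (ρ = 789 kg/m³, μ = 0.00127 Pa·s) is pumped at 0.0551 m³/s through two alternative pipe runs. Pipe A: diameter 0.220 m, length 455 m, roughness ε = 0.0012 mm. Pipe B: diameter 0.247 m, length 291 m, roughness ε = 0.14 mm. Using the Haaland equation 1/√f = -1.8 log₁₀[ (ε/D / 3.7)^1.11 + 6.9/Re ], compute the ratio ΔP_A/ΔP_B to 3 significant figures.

Pipe A: V = Q/A = 0.0551/0.03801 = 1.449 m/s; Re = 1.981e+05; ε/D = 5.45e-06; Haaland → f = 0.01556; ΔP_A = f(L/D)(ρV²/2) = 2.667e+04 Pa.
Pipe B: V = Q/A = 0.0551/0.04792 = 1.15 m/s; Re = 1.765e+05; ε/D = 0.000567; Haaland → f = 0.01918; ΔP_B = f(L/D)(ρV²/2) = 1.179e+04 Pa.
ΔP_A/ΔP_B = 2.667e+04/1.179e+04 = 2.26.

ΔP_A/ΔP_B ≈ 2.26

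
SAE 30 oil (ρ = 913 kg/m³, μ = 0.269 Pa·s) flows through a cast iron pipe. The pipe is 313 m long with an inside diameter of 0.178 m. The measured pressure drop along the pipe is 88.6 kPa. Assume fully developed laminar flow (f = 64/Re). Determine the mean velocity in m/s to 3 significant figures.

For laminar flow, f = 64/Re with Re = ρVD/μ, so Darcy-Weisbach reduces to ΔP = 32μLV/D². Solving for V: V = ΔP·D²/(32μL) = 8.86e+04·(0.178)²/(32·0.269·313) = 1.042 m/s.
Check: Re = ρVD/μ = 913·1.042·0.178/0.269 = 629.5 < 2300, so the laminar assumption holds.

V ≈ 1.04 m/s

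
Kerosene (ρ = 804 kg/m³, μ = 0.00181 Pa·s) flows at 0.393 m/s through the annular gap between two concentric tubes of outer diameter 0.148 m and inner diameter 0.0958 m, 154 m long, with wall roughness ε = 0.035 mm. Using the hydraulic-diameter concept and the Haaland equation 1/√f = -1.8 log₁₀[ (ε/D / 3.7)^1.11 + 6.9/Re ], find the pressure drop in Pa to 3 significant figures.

Hydraulic diameter D_h = 4A/P = D_o - D_i = 0.148 - 0.0958 = 0.0522 m.
Re = ρVD_h/μ = 804·0.393·0.0522/0.00181 = 9113.
ε/D_h = 3.5e-05/0.0522 = 0.00067; Haaland gives 1/√f = -1.8 log₁₀[7.02e-05+0.000757] = 5.548, so f = 0.03249.
ΔP = f(L/D_h)(ρV²/2) = 0.03249·154/0.0522·62.09 = 5951 Pa.

ΔP ≈ 5950 Pa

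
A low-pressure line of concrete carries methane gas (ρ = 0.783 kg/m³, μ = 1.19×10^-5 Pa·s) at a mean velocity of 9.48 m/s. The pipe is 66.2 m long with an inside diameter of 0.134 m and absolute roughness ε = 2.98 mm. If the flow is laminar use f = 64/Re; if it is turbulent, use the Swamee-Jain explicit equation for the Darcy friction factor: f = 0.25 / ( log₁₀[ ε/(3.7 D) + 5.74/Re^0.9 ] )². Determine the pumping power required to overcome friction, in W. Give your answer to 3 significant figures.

P ≈ 119 W

Reynolds number Re = ρVD/μ = 0.783 · 9.48 · 0.134 / 1.19e-05 = 8.358e+04.
Re > 4000 → turbulent. Relative roughness ε/D = 0.00298/0.134 = 0.0222. Swamee-Jain: f = 0.25/(log₁₀[0.0222/3.7 + 5.74/8.358e+04^0.9])² = 0.25/(log₁₀[0.00601 + 0.000213])² = 0.25/(-2.206)² = 0.05137.
Darcy-Weisbach: ΔP = f(L/D)(ρV²/2) = 0.05137·(66.2/0.134)·(0.783·9.48²/2) = 0.05137·494·35.18 = 893 Pa.
Q = V·A = 9.48·0.0141 = 0.1337 m³/s.
Pumping power P = QΔP = 0.1337·893 = 119.4 W = 119 W.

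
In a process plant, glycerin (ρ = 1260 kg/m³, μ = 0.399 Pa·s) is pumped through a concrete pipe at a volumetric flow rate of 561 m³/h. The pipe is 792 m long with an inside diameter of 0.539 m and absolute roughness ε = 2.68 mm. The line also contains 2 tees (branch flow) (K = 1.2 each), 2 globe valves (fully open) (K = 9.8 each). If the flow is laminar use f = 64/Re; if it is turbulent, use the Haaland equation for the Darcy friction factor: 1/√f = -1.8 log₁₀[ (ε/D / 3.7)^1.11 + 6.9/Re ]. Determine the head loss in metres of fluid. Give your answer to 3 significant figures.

Q = 561 m³/h = 561/3600 = 0.1558 m³/s.
Cross-sectional area A = πD²/4 = π(0.539)²/4 = 0.2282 m²; mean velocity V = Q/A = 0.1558/0.2282 = 0.683 m/s.
Reynolds number Re = ρVD/μ = 1260 · 0.683 · 0.539 / 0.399 = 1162.
Re < 2300 → laminar flow, so f = 64/Re = 64/1162 = 0.05506 (the turbulent correlation is not needed).
Total minor-loss coefficient ΣK = 2·1.2 + 2·9.8 = 22.
ΔP = [f·L/D + ΣK]·(ρV²/2) = [0.05506·792/0.539 + 22]·(1260·0.683²/2) = [80.9 + 22]·293.9 = 3.024e+04 Pa.
Head loss h_f = ΔP/(ρg) = 3.024e+04/(1260·9.81) = 2.45 m.

h_f ≈ 2.45 m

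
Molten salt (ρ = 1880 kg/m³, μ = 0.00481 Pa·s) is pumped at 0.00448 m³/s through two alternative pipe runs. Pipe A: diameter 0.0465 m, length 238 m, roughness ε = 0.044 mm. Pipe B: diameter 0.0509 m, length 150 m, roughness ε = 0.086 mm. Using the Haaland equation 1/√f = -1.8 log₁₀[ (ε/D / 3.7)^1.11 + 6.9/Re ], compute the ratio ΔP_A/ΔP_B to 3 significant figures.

ΔP_A/ΔP_B ≈ 2.28

Pipe A: V = Q/A = 0.00448/0.001698 = 2.638 m/s; Re = 4.795e+04; ε/D = 0.000946; Haaland → f = 0.02372; ΔP_A = f(L/D)(ρV²/2) = 7.941e+05 Pa.
Pipe B: V = Q/A = 0.00448/0.002035 = 2.202 m/s; Re = 4.38e+04; ε/D = 0.00169; Haaland → f = 0.02591; ΔP_B = f(L/D)(ρV²/2) = 3.479e+05 Pa.
ΔP_A/ΔP_B = 7.941e+05/3.479e+05 = 2.28.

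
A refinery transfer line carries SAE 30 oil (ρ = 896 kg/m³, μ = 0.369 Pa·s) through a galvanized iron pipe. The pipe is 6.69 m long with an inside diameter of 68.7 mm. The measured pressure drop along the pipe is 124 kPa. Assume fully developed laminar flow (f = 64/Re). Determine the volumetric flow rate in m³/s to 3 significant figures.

For laminar flow, f = 64/Re with Re = ρVD/μ, so Darcy-Weisbach reduces to ΔP = 32μLV/D². Solving for V: V = ΔP·D²/(32μL) = 1.24e+05·(0.0687)²/(32·0.369·6.69) = 7.409 m/s.
Check: Re = ρVD/μ = 896·7.409·0.0687/0.369 = 1236 < 2300, so the laminar assumption holds.
Q = V·A = 7.409·(π/4·0.0687²) = 0.02746 m³/s = 0.0275 m³/s.

Q ≈ 0.0275 m³/s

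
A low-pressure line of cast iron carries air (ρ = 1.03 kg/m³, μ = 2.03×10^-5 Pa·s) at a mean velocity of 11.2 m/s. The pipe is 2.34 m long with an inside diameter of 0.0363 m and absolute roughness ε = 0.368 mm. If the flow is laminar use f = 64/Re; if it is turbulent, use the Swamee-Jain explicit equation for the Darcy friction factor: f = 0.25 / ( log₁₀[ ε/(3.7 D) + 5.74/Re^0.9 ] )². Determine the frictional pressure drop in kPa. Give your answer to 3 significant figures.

ΔP ≈ 0.172 kPa

Reynolds number Re = ρVD/μ = 1.03 · 11.2 · 0.0363 / 2.03e-05 = 2.063e+04.
Re > 4000 → turbulent. Relative roughness ε/D = 0.000368/0.0363 = 0.0101. Swamee-Jain: f = 0.25/(log₁₀[0.0101/3.7 + 5.74/2.063e+04^0.9])² = 0.25/(log₁₀[0.00274 + 0.000751])² = 0.25/(-2.457)² = 0.04141.
Darcy-Weisbach: ΔP = f(L/D)(ρV²/2) = 0.04141·(2.34/0.0363)·(1.03·11.2²/2) = 0.04141·64.46·64.6 = 172.5 Pa.
ΔP = 172.5 Pa = 0.172 kPa.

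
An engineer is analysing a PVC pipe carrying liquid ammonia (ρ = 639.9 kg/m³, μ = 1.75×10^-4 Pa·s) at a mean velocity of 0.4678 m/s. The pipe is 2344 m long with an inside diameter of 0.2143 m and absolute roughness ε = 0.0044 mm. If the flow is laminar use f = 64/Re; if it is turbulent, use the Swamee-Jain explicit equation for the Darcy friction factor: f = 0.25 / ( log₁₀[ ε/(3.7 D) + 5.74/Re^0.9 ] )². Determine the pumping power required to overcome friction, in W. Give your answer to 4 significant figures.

Reynolds number Re = ρVD/μ = 639.9 · 0.4678 · 0.2143 / 0.000175 = 3.666e+05.
Re > 4000 → turbulent. Relative roughness ε/D = 4.4e-06/0.2143 = 2.05e-05. Swamee-Jain: f = 0.25/(log₁₀[2.05e-05/3.7 + 5.74/3.666e+05^0.9])² = 0.25/(log₁₀[5.55e-06 + 5.64e-05])² = 0.25/(-4.208)² = 0.01412.
Darcy-Weisbach: ΔP = f(L/D)(ρV²/2) = 0.01412·(2344/0.2143)·(639.9·0.4678²/2) = 0.01412·1.094e+04·70.02 = 1.081e+04 Pa.
Q = V·A = 0.4678·0.03607 = 0.01687 m³/s.
Pumping power P = QΔP = 0.01687·1.081e+04 = 182.43 W = 182.4 W.

P ≈ 182.4 W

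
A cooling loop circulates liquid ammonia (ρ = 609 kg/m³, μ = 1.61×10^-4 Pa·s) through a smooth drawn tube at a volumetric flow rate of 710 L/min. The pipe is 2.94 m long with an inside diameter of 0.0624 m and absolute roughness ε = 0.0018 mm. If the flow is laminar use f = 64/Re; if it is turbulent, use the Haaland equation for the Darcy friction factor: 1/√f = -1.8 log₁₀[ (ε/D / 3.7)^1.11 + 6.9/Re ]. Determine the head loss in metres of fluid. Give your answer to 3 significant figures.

Q = 710 L/min = 710/60000 = 0.01183 m³/s.
Cross-sectional area A = πD²/4 = π(0.0624)²/4 = 0.003058 m²; mean velocity V = Q/A = 0.01183/0.003058 = 3.869 m/s.
Reynolds number Re = ρVD/μ = 609 · 3.869 · 0.0624 / 0.000161 = 9.133e+05.
Re > 4000 → turbulent. Relative roughness ε/D = 1.8e-06/0.0624 = 2.88e-05. Haaland: 1/√f = -1.8 log₁₀[(2.88e-05/3.7)^1.11 + 6.9/9.133e+05] = -1.8 log₁₀[2.14e-06 + 7.55e-06] = 9.024, so f = 0.01228.
Darcy-Weisbach: ΔP = f(L/D)(ρV²/2) = 0.01228·(2.94/0.0624)·(609·3.869²/2) = 0.01228·47.12·4559 = 2638 Pa.
Head loss h_f = ΔP/(ρg) = 2638/(609·9.81) = 0.441 m.

h_f ≈ 0.441 m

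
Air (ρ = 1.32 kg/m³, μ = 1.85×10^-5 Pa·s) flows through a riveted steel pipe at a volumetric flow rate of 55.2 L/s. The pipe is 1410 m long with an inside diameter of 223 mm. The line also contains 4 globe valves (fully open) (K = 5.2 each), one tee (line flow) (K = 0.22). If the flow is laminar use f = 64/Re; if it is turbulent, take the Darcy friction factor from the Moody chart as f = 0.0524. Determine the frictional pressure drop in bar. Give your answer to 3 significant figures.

Q = 55.2 L/s = 55.2/1000 = 0.0552 m³/s.
Cross-sectional area A = πD²/4 = π(0.223)²/4 = 0.03906 m²; mean velocity V = Q/A = 0.0552/0.03906 = 1.413 m/s.
Reynolds number Re = ρVD/μ = 1.32 · 1.413 · 0.223 / 1.85e-05 = 2.249e+04.
Re > 4000 → turbulent; use the Moody-chart value f = 0.0524.
Total minor-loss coefficient ΣK = 4·5.2 + 1·0.22 = 21.
ΔP = [f·L/D + ΣK]·(ρV²/2) = [0.0524·1410/0.223 + 21]·(1.32·1.413²/2) = [331.3 + 21]·1.318 = 464.5 Pa.
ΔP = 464.5 Pa = 0.00464 bar.

ΔP ≈ 0.00464 bar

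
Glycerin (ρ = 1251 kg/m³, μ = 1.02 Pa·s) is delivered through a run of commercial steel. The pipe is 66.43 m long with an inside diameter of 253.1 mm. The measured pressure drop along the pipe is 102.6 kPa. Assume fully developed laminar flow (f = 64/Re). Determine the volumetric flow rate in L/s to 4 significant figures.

Q ≈ 152.5 L/s

For laminar flow, f = 64/Re with Re = ρVD/μ, so Darcy-Weisbach reduces to ΔP = 32μLV/D². Solving for V: V = ΔP·D²/(32μL) = 1.026e+05·(0.2531)²/(32·1.02·66.43) = 3.031 m/s.
Check: Re = ρVD/μ = 1251·3.031·0.2531/1.02 = 940.9 < 2300, so the laminar assumption holds.
Q = V·A = 3.031·(π/4·0.2531²) = 0.1525 m³/s = 152.5 L/s.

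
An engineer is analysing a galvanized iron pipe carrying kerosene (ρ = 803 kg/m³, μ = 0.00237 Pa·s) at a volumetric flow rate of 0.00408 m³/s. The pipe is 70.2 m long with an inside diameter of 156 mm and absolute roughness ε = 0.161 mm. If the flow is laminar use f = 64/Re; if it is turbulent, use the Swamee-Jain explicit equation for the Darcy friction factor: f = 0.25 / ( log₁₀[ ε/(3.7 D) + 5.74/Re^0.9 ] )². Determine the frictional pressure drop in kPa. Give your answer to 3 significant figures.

ΔP ≈ 0.262 kPa

Cross-sectional area A = πD²/4 = π(0.156)²/4 = 0.01911 m²; mean velocity V = Q/A = 0.00408/0.01911 = 0.2135 m/s.
Reynolds number Re = ρVD/μ = 803 · 0.2135 · 0.156 / 0.00237 = 1.128e+04.
Re > 4000 → turbulent. Relative roughness ε/D = 0.000161/0.156 = 0.00103. Swamee-Jain: f = 0.25/(log₁₀[0.00103/3.7 + 5.74/1.128e+04^0.9])² = 0.25/(log₁₀[0.000279 + 0.00129])² = 0.25/(-2.803)² = 0.03181.
Darcy-Weisbach: ΔP = f(L/D)(ρV²/2) = 0.03181·(70.2/0.156)·(803·0.2135²/2) = 0.03181·450·18.29 = 261.9 Pa.
ΔP = 261.9 Pa = 0.262 kPa.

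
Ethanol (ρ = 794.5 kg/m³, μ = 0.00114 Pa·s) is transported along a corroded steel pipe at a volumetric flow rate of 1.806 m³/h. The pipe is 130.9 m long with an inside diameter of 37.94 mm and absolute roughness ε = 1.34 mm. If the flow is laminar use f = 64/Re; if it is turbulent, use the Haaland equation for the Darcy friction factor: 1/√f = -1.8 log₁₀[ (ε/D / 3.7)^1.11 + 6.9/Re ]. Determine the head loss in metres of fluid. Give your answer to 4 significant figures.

Q = 1.806 m³/h = 1.806/3600 = 0.0005017 m³/s.
Cross-sectional area A = πD²/4 = π(0.03794)²/4 = 0.001131 m²; mean velocity V = Q/A = 0.0005017/0.001131 = 0.4437 m/s.
Reynolds number Re = ρVD/μ = 794.5 · 0.4437 · 0.03794 / 0.00114 = 1.173e+04.
Re > 4000 → turbulent. Relative roughness ε/D = 0.00134/0.03794 = 0.0353. Haaland: 1/√f = -1.8 log₁₀[(0.0353/3.7)^1.11 + 6.9/1.173e+04] = -1.8 log₁₀[0.00572 + 0.000588] = 3.96, so f = 0.06377.
Darcy-Weisbach: ΔP = f(L/D)(ρV²/2) = 0.06377·(130.9/0.03794)·(794.5·0.4437²/2) = 0.06377·3450·78.22 = 1.721e+04 Pa.
Head loss h_f = ΔP/(ρg) = 1.721e+04/(794.5·9.81) = 2.208 m.

h_f ≈ 2.208 m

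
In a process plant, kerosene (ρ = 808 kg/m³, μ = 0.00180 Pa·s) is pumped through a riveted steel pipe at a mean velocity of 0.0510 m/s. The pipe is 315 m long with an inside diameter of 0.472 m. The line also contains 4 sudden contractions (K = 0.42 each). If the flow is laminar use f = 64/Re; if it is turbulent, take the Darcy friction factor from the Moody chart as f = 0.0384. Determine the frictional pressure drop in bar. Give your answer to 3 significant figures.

ΔP ≈ 2.87×10^-4 bar

Reynolds number Re = ρVD/μ = 808 · 0.051 · 0.472 / 0.0018 = 1.081e+04.
Re > 4000 → turbulent; use the Moody-chart value f = 0.0384.
Total minor-loss coefficient ΣK = 4·0.42 = 1.68.
ΔP = [f·L/D + ΣK]·(ρV²/2) = [0.0384·315/0.472 + 1.68]·(808·0.051²/2) = [25.63 + 1.68]·1.051 = 28.69 Pa.
ΔP = 28.69 Pa = 2.87×10^-4 bar.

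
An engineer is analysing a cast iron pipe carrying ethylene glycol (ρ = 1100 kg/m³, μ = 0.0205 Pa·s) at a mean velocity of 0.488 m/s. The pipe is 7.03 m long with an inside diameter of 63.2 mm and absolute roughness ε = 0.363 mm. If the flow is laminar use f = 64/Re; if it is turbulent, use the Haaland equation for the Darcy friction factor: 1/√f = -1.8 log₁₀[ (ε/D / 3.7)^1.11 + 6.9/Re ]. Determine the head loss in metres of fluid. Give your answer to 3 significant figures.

h_f ≈ 0.0522 m

Reynolds number Re = ρVD/μ = 1100 · 0.488 · 0.0632 / 0.0205 = 1655.
Re < 2300 → laminar flow, so f = 64/Re = 64/1655 = 0.03867 (the turbulent correlation is not needed).
Darcy-Weisbach: ΔP = f(L/D)(ρV²/2) = 0.03867·(7.03/0.0632)·(1100·0.488²/2) = 0.03867·111.2·131 = 563.4 Pa.
Head loss h_f = ΔP/(ρg) = 563.4/(1100·9.81) = 0.0522 m.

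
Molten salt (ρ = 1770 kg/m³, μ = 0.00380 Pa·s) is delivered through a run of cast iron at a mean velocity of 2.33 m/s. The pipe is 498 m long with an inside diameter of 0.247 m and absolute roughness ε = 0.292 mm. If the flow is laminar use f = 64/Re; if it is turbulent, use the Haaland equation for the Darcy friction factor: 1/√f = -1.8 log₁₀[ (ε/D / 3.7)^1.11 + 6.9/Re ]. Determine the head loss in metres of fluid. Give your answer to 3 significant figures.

Reynolds number Re = ρVD/μ = 1770 · 2.33 · 0.247 / 0.0038 = 2.681e+05.
Re > 4000 → turbulent. Relative roughness ε/D = 0.000292/0.247 = 0.00118. Haaland: 1/√f = -1.8 log₁₀[(0.00118/3.7)^1.11 + 6.9/2.681e+05] = -1.8 log₁₀[0.000132 + 2.57e-05] = 6.845, so f = 0.02135.
Darcy-Weisbach: ΔP = f(L/D)(ρV²/2) = 0.02135·(498/0.247)·(1770·2.33²/2) = 0.02135·2016·4805 = 2.068e+05 Pa.
Head loss h_f = ΔP/(ρg) = 2.068e+05/(1770·9.81) = 11.9 m.

h_f ≈ 11.9 m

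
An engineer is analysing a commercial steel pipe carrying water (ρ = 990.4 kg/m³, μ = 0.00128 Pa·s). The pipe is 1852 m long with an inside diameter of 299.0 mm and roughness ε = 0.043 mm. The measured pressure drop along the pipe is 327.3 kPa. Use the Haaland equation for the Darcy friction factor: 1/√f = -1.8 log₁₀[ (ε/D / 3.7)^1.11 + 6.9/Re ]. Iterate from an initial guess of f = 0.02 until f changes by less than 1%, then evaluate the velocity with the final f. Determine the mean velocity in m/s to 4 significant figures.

Rearranging Darcy-Weisbach: V = √(2·ΔP·D/(f·L·ρ)). With ε/D = 4.3e-05/0.299 = 0.000144, iterate starting from f = 0.02:
  f = 0.02 → V = √(2·3.273e+05·0.299/(0.02·1852·990.4)) = 2.31 m/s; Re = ρVD/μ = 5.344e+05; f → 0.01464
  f = 0.01464 → V = 2.7 m/s; Re = 6.246e+05; f → 0.01443
  f = 0.01443 → V = 2.719 m/s; Re = 6.29e+05; f → 0.01443
Converged (Δf/f < 1%). With the final f = 0.01443: V = √(2·3.273e+05·0.299/(0.01443·1852·990.4)) = 2.72 m/s.

V ≈ 2.720 m/s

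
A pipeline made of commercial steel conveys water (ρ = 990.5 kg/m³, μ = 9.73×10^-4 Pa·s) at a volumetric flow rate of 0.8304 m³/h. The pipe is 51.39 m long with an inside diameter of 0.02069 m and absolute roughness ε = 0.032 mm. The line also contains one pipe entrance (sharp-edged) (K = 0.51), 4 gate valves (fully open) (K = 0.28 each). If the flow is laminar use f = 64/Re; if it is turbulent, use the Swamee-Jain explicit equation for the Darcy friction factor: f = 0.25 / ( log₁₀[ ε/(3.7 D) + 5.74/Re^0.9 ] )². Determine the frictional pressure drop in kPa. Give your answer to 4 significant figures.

ΔP ≈ 18.36 kPa

Q = 0.8304 m³/h = 0.8304/3600 = 0.0002307 m³/s.
Cross-sectional area A = πD²/4 = π(0.02069)²/4 = 0.0003362 m²; mean velocity V = Q/A = 0.0002307/0.0003362 = 0.6861 m/s.
Reynolds number Re = ρVD/μ = 990.5 · 0.6861 · 0.02069 / 0.000973 = 1.445e+04.
Re > 4000 → turbulent. Relative roughness ε/D = 3.2e-05/0.02069 = 0.00155. Swamee-Jain: f = 0.25/(log₁₀[0.00155/3.7 + 5.74/1.445e+04^0.9])² = 0.25/(log₁₀[0.000418 + 0.00104])² = 0.25/(-2.838)² = 0.03105.
Total minor-loss coefficient ΣK = 1·0.51 + 4·0.28 = 1.63.
ΔP = [f·L/D + ΣK]·(ρV²/2) = [0.03105·51.39/0.02069 + 1.63]·(990.5·0.6861²/2) = [77.11 + 1.63]·233.1 = 1.836e+04 Pa.
ΔP = 1.836e+04 Pa = 18.36 kPa.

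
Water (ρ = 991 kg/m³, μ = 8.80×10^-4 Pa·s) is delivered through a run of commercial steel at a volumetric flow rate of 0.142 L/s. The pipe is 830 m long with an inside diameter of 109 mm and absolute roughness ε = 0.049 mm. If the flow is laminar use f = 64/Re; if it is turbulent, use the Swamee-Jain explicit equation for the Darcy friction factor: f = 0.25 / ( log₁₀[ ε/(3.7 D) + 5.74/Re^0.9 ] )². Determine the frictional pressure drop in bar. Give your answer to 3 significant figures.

Q = 0.142 L/s = 0.142/1000 = 0.000142 m³/s.
Cross-sectional area A = πD²/4 = π(0.109)²/4 = 0.009331 m²; mean velocity V = Q/A = 0.000142/0.009331 = 0.01522 m/s.
Reynolds number Re = ρVD/μ = 991 · 0.01522 · 0.109 / 0.00088 = 1868.
Re < 2300 → laminar flow, so f = 64/Re = 64/1868 = 0.03426 (the turbulent correlation is not needed).
Darcy-Weisbach: ΔP = f(L/D)(ρV²/2) = 0.03426·(830/0.109)·(991·0.01522²/2) = 0.03426·7615·0.1147 = 29.94 Pa.
ΔP = 29.94 Pa = 2.99×10^-4 bar.

ΔP ≈ 2.99×10^-4 bar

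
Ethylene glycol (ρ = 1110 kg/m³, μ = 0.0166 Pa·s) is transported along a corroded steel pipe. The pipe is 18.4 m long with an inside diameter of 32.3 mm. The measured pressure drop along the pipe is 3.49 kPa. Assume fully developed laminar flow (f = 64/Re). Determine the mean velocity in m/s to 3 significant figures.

For laminar flow, f = 64/Re with Re = ρVD/μ, so Darcy-Weisbach reduces to ΔP = 32μLV/D². Solving for V: V = ΔP·D²/(32μL) = 3490·(0.0323)²/(32·0.0166·18.4) = 0.3725 m/s.
Check: Re = ρVD/μ = 1110·0.3725·0.0323/0.0166 = 804.6 < 2300, so the laminar assumption holds.

V ≈ 0.373 m/s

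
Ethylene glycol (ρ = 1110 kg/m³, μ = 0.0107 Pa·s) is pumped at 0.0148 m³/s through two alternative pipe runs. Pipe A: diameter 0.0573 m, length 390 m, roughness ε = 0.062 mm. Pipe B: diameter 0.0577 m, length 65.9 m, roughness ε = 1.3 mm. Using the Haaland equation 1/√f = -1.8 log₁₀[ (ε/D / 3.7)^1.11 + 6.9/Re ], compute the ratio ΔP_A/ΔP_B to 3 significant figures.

ΔP_A/ΔP_B ≈ 2.98

Pipe A: V = Q/A = 0.0148/0.002579 = 5.739 m/s; Re = 3.412e+04; ε/D = 0.00108; Haaland → f = 0.0253; ΔP_A = f(L/D)(ρV²/2) = 3.149e+06 Pa.
Pipe B: V = Q/A = 0.0148/0.002615 = 5.66 m/s; Re = 3.388e+04; ε/D = 0.0225; Haaland → f = 0.05208; ΔP_B = f(L/D)(ρV²/2) = 1.058e+06 Pa.
ΔP_A/ΔP_B = 3.149e+06/1.058e+06 = 2.98.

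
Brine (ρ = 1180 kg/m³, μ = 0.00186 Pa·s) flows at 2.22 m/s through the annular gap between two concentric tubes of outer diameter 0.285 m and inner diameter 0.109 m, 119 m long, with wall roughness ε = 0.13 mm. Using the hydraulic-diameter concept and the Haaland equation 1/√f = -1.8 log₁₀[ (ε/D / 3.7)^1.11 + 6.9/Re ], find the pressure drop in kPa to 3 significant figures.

Hydraulic diameter D_h = 4A/P = D_o - D_i = 0.285 - 0.109 = 0.176 m.
Re = ρVD_h/μ = 1180·2.22·0.176/0.00186 = 2.479e+05.
ε/D_h = 0.00013/0.176 = 0.000739; Haaland gives 1/√f = -1.8 log₁₀[7.82e-05+2.78e-05] = 7.154, so f = 0.01954.
ΔP = f(L/D_h)(ρV²/2) = 0.01954·119/0.176·2908 = 3.841e+04 Pa.
ΔP = 38.4 kPa.

ΔP ≈ 38.4 kPa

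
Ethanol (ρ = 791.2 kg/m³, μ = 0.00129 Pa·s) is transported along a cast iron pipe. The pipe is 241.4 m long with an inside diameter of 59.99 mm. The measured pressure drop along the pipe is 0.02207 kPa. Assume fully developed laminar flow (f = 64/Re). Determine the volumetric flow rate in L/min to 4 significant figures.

For laminar flow, f = 64/Re with Re = ρVD/μ, so Darcy-Weisbach reduces to ΔP = 32μLV/D². Solving for V: V = ΔP·D²/(32μL) = 22.07·(0.05999)²/(32·0.00129·241.4) = 0.00797 m/s.
Check: Re = ρVD/μ = 791.2·0.00797·0.05999/0.00129 = 293.3 < 2300, so the laminar assumption holds.
Q = V·A = 0.00797·(π/4·0.05999²) = 2.253e-05 m³/s = 1.352 L/min.

Q ≈ 1.352 L/min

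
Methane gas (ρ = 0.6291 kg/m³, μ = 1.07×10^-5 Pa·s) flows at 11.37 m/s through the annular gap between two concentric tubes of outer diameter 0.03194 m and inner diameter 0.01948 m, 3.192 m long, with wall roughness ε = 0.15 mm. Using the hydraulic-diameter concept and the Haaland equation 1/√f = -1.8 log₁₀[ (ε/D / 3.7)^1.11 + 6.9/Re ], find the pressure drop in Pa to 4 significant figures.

Hydraulic diameter D_h = 4A/P = D_o - D_i = 0.03194 - 0.01948 = 0.01246 m.
Re = ρVD_h/μ = 0.6291·11.37·0.01246/1.07e-05 = 8329.
ε/D_h = 0.00015/0.01246 = 0.012; Haaland gives 1/√f = -1.8 log₁₀[0.00173+0.000828] = 4.665, so f = 0.04595.
ΔP = f(L/D_h)(ρV²/2) = 0.04595·3.192/0.01246·40.66 = 478.7 Pa.

ΔP ≈ 478.7 Pa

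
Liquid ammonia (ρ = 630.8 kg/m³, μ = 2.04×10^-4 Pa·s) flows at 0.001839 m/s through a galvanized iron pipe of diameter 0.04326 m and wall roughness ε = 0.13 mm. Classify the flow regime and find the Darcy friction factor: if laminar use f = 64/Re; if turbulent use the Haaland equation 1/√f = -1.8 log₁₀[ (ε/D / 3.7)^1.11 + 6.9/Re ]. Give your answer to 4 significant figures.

f ≈ 0.2602

Re = ρVD/μ = 630.8·0.001839·0.04326/0.000204 = 246.
Re < 2300 → laminar, so f = 64/Re = 0.2602 (roughness is irrelevant in laminar flow).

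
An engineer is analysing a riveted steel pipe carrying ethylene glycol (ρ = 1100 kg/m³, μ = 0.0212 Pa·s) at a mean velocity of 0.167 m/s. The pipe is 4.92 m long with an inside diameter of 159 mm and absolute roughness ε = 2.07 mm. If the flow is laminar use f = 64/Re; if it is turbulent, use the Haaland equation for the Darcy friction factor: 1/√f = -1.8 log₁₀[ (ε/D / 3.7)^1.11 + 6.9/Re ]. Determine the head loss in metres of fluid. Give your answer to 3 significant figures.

Reynolds number Re = ρVD/μ = 1100 · 0.167 · 0.159 / 0.0212 = 1378.
Re < 2300 → laminar flow, so f = 64/Re = 64/1378 = 0.04645 (the turbulent correlation is not needed).
Darcy-Weisbach: ΔP = f(L/D)(ρV²/2) = 0.04645·(4.92/0.159)·(1100·0.167²/2) = 0.04645·30.94·15.34 = 22.05 Pa.
Head loss h_f = ΔP/(ρg) = 22.05/(1100·9.81) = 0.00204 m.

h_f ≈ 0.00204 m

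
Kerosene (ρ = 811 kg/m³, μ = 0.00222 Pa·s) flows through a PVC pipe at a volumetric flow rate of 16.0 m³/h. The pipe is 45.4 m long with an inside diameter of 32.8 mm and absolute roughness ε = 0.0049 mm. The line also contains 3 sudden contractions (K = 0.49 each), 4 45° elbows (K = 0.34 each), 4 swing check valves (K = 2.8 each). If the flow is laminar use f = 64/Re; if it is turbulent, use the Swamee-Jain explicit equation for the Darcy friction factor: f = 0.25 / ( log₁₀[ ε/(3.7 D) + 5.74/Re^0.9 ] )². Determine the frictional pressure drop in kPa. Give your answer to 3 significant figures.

ΔP ≈ 474 kPa

Q = 16.0 m³/h = 16.0/3600 = 0.004444 m³/s.
Cross-sectional area A = πD²/4 = π(0.0328)²/4 = 0.000845 m²; mean velocity V = Q/A = 0.004444/0.000845 = 5.26 m/s.
Reynolds number Re = ρVD/μ = 811 · 5.26 · 0.0328 / 0.00222 = 6.303e+04.
Re > 4000 → turbulent. Relative roughness ε/D = 4.9e-06/0.0328 = 0.000149. Swamee-Jain: f = 0.25/(log₁₀[0.000149/3.7 + 5.74/6.303e+04^0.9])² = 0.25/(log₁₀[4.04e-05 + 0.000275])² = 0.25/(-3.501)² = 0.02039.
Total minor-loss coefficient ΣK = 3·0.49 + 4·0.34 + 4·2.8 = 14.
ΔP = [f·L/D + ΣK]·(ρV²/2) = [0.02039·45.4/0.0328 + 14]·(811·5.26²/2) = [28.23 + 14]·1.122e+04 = 4.741e+05 Pa.
ΔP = 4.741e+05 Pa = 474 kPa.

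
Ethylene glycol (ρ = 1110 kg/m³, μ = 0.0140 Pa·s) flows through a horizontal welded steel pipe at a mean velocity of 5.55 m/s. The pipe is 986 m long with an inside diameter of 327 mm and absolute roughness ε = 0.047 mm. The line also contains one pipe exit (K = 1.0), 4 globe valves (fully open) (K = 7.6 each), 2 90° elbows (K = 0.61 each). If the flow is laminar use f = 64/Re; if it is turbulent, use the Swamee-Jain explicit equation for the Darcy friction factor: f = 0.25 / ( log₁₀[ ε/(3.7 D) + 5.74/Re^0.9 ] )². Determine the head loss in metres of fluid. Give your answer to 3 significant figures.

h_f ≈ 134 m

Reynolds number Re = ρVD/μ = 1110 · 5.55 · 0.327 / 0.014 = 1.439e+05.
Re > 4000 → turbulent. Relative roughness ε/D = 4.7e-05/0.327 = 0.000144. Swamee-Jain: f = 0.25/(log₁₀[0.000144/3.7 + 5.74/1.439e+05^0.9])² = 0.25/(log₁₀[3.88e-05 + 0.000131])² = 0.25/(-3.77)² = 0.01759.
Total minor-loss coefficient ΣK = 1·1 + 4·7.6 + 2·0.61 = 32.6.
ΔP = [f·L/D + ΣK]·(ρV²/2) = [0.01759·986/0.327 + 32.6]·(1110·5.55²/2) = [53.03 + 32.6]·1.71e+04 = 1.464e+06 Pa.
Head loss h_f = ΔP/(ρg) = 1.464e+06/(1110·9.81) = 134 m.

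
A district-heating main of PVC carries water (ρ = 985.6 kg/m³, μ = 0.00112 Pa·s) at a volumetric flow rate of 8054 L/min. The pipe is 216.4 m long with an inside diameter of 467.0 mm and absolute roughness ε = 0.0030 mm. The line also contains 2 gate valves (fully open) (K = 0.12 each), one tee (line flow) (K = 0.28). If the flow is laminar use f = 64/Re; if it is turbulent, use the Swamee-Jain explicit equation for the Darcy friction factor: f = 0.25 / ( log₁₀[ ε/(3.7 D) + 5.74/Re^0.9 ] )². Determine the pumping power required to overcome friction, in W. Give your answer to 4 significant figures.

Q = 8054 L/min = 8054/60000 = 0.1342 m³/s.
Cross-sectional area A = πD²/4 = π(0.467)²/4 = 0.1713 m²; mean velocity V = Q/A = 0.1342/0.1713 = 0.7837 m/s.
Reynolds number Re = ρVD/μ = 985.6 · 0.7837 · 0.467 / 0.00112 = 3.221e+05.
Re > 4000 → turbulent. Relative roughness ε/D = 3e-06/0.467 = 6.42e-06. Swamee-Jain: f = 0.25/(log₁₀[6.42e-06/3.7 + 5.74/3.221e+05^0.9])² = 0.25/(log₁₀[1.74e-06 + 6.34e-05])² = 0.25/(-4.186)² = 0.01426.
Total minor-loss coefficient ΣK = 2·0.12 + 1·0.28 = 0.52.
ΔP = [f·L/D + ΣK]·(ρV²/2) = [0.01426·216.4/0.467 + 0.52]·(985.6·0.7837²/2) = [6.61 + 0.52]·302.7 = 2158 Pa.
Pumping power P = QΔP = 0.1342·2158 = 289.65 W = 289.7 W.

P ≈ 289.7 W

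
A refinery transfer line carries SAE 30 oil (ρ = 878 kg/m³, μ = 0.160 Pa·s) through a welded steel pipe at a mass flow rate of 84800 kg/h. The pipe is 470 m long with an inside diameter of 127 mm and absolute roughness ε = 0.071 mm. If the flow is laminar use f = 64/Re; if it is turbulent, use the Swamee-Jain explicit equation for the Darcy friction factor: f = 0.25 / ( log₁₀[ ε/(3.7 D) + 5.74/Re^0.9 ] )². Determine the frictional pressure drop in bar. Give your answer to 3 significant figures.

ΔP ≈ 3.16 bar

ṁ = 84800 kg/h = 84800/3600 = 23.56 kg/s.
A = πD²/4 = π(0.127)²/4 = 0.01267 m²; mean velocity V = ṁ/(ρA) = 23.56/(878 · 0.01267) = 2.118 m/s.
Reynolds number Re = ρVD/μ = 878 · 2.118 · 0.127 / 0.16 = 1476.
Re < 2300 → laminar flow, so f = 64/Re = 64/1476 = 0.04336 (the turbulent correlation is not needed).
Darcy-Weisbach: ΔP = f(L/D)(ρV²/2) = 0.04336·(470/0.127)·(878·2.118²/2) = 0.04336·3701·1969 = 3.16e+05 Pa.
ΔP = 3.16e+05 Pa = 3.16 bar.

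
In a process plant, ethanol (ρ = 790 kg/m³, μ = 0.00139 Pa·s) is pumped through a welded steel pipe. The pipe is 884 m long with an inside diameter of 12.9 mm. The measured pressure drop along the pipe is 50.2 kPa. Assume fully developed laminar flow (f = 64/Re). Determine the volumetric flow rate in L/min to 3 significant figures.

For laminar flow, f = 64/Re with Re = ρVD/μ, so Darcy-Weisbach reduces to ΔP = 32μLV/D². Solving for V: V = ΔP·D²/(32μL) = 5.02e+04·(0.0129)²/(32·0.00139·884) = 0.2125 m/s.
Check: Re = ρVD/μ = 790·0.2125·0.0129/0.00139 = 1558 < 2300, so the laminar assumption holds.
Q = V·A = 0.2125·(π/4·0.0129²) = 2.777e-05 m³/s = 1.67 L/min.

Q ≈ 1.67 L/min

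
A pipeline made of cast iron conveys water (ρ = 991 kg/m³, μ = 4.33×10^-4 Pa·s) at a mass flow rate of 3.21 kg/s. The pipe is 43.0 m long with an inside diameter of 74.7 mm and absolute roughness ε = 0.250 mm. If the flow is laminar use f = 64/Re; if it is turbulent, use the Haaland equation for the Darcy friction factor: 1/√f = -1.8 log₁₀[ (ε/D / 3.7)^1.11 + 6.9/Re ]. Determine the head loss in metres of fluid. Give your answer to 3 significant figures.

h_f ≈ 0.447 m

A = πD²/4 = π(0.0747)²/4 = 0.004383 m²; mean velocity V = ṁ/(ρA) = 3.21/(991 · 0.004383) = 0.7391 m/s.
Reynolds number Re = ρVD/μ = 991 · 0.7391 · 0.0747 / 0.000433 = 1.264e+05.
Re > 4000 → turbulent. Relative roughness ε/D = 0.00025/0.0747 = 0.00335. Haaland: 1/√f = -1.8 log₁₀[(0.00335/3.7)^1.11 + 6.9/1.264e+05] = -1.8 log₁₀[0.000418 + 5.46e-05] = 5.985, so f = 0.02792.
Darcy-Weisbach: ΔP = f(L/D)(ρV²/2) = 0.02792·(43/0.0747)·(991·0.7391²/2) = 0.02792·575.6·270.7 = 4349 Pa.
Head loss h_f = ΔP/(ρg) = 4349/(991·9.81) = 0.447 m.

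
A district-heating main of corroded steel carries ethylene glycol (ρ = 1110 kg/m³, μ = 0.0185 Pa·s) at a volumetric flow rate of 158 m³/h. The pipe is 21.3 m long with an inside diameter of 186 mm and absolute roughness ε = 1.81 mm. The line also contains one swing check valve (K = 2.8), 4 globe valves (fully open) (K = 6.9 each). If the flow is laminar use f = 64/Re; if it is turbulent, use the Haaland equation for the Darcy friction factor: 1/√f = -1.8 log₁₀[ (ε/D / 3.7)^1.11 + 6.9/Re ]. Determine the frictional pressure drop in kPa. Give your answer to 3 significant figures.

Q = 158 m³/h = 158/3600 = 0.04389 m³/s.
Cross-sectional area A = πD²/4 = π(0.186)²/4 = 0.02717 m²; mean velocity V = Q/A = 0.04389/0.02717 = 1.615 m/s.
Reynolds number Re = ρVD/μ = 1110 · 1.615 · 0.186 / 0.0185 = 1.803e+04.
Re > 4000 → turbulent. Relative roughness ε/D = 0.00181/0.186 = 0.00973. Haaland: 1/√f = -1.8 log₁₀[(0.00973/3.7)^1.11 + 6.9/1.803e+04] = -1.8 log₁₀[0.00137 + 0.000383] = 4.962, so f = 0.04061.
Total minor-loss coefficient ΣK = 1·2.8 + 4·6.9 = 30.4.
ΔP = [f·L/D + ΣK]·(ρV²/2) = [0.04061·21.3/0.186 + 30.4]·(1110·1.615²/2) = [4.651 + 30.4]·1448 = 5.075e+04 Pa.
ΔP = 5.075e+04 Pa = 50.8 kPa.

ΔP ≈ 50.8 kPa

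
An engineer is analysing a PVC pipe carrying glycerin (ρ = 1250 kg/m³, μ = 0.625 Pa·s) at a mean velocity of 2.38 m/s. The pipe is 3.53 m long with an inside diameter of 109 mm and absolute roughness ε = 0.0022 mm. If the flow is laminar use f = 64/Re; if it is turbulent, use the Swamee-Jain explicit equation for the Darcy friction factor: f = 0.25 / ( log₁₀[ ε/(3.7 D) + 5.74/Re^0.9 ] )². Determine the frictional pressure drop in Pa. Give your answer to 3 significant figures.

Reynolds number Re = ρVD/μ = 1250 · 2.38 · 0.109 / 0.625 = 518.8.
Re < 2300 → laminar flow, so f = 64/Re = 64/518.8 = 0.1234 (the turbulent correlation is not needed).
Darcy-Weisbach: ΔP = f(L/D)(ρV²/2) = 0.1234·(3.53/0.109)·(1250·2.38²/2) = 0.1234·32.39·3540 = 1.414e+04 Pa.

ΔP ≈ 14100 Pa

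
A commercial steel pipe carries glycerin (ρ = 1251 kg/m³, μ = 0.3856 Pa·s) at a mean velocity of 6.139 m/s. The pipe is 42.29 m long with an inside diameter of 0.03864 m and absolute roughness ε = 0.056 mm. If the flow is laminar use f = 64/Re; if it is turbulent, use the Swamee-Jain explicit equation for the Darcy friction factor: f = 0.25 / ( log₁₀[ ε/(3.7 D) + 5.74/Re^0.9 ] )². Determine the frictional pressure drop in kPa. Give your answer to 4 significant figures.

Reynolds number Re = ρVD/μ = 1251 · 6.139 · 0.03864 / 0.386 = 769.6.
Re < 2300 → laminar flow, so f = 64/Re = 64/769.6 = 0.08316 (the turbulent correlation is not needed).
Darcy-Weisbach: ΔP = f(L/D)(ρV²/2) = 0.08316·(42.29/0.03864)·(1251·6.139²/2) = 0.08316·1094·2.357e+04 = 2.146e+06 Pa.
ΔP = 2.146e+06 Pa = 2146 kPa.

ΔP ≈ 2146 kPa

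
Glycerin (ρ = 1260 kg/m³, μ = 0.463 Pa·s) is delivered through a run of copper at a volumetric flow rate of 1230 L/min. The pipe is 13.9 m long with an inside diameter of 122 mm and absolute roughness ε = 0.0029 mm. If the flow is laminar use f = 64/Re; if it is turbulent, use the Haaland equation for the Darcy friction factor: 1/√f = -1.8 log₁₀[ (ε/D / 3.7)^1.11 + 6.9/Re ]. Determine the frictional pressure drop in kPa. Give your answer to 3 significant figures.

ΔP ≈ 24.3 kPa

Q = 1230 L/min = 1230/60000 = 0.0205 m³/s.
Cross-sectional area A = πD²/4 = π(0.122)²/4 = 0.01169 m²; mean velocity V = Q/A = 0.0205/0.01169 = 1.754 m/s.
Reynolds number Re = ρVD/μ = 1260 · 1.754 · 0.122 / 0.463 = 582.2.
Re < 2300 → laminar flow, so f = 64/Re = 64/582.2 = 0.1099 (the turbulent correlation is not needed).
Darcy-Weisbach: ΔP = f(L/D)(ρV²/2) = 0.1099·(13.9/0.122)·(1260·1.754²/2) = 0.1099·113.9·1937 = 2.426e+04 Pa.
ΔP = 2.426e+04 Pa = 24.3 kPa.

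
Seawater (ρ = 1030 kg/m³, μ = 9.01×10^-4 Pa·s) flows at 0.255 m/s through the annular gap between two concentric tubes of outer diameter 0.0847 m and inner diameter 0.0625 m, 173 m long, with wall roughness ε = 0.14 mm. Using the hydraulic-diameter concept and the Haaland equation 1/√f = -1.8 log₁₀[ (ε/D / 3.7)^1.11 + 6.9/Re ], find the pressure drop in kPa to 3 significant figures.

Hydraulic diameter D_h = 4A/P = D_o - D_i = 0.0847 - 0.0625 = 0.0222 m.
Re = ρVD_h/μ = 1030·0.255·0.0222/0.000901 = 6472.
ε/D_h = 0.00014/0.0222 = 0.00631; Haaland gives 1/√f = -1.8 log₁₀[0.000845+0.00107] = 4.893, so f = 0.04176.
ΔP = f(L/D_h)(ρV²/2) = 0.04176·173/0.0222·33.49 = 1.09e+04 Pa.
ΔP = 10.9 kPa.

ΔP ≈ 10.9 kPa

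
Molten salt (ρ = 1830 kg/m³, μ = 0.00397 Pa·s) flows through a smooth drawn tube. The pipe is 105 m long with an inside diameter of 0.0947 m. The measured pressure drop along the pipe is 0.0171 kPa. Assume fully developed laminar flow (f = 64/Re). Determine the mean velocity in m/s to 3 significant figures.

V ≈ 0.0115 m/s

For laminar flow, f = 64/Re with Re = ρVD/μ, so Darcy-Weisbach reduces to ΔP = 32μLV/D². Solving for V: V = ΔP·D²/(32μL) = 17.1·(0.0947)²/(32·0.00397·105) = 0.0115 m/s.
Check: Re = ρVD/μ = 1830·0.0115·0.0947/0.00397 = 501.9 < 2300, so the laminar assumption holds.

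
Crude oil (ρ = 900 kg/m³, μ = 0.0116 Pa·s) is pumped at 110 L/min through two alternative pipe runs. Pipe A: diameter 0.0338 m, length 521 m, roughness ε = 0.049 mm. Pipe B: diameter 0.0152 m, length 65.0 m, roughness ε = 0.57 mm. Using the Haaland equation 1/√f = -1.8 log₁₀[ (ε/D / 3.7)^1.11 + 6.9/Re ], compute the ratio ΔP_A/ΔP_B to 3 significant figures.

ΔP_A/ΔP_B ≈ 0.0865

Pipe A: V = Q/A = 0.001833/0.0008973 = 2.043 m/s; Re = 5358; ε/D = 0.00145; Haaland → f = 0.03833; ΔP_A = f(L/D)(ρV²/2) = 1.11e+06 Pa.
Pipe B: V = Q/A = 0.001833/0.0001815 = 10.1 m/s; Re = 1.191e+04; ε/D = 0.0375; Haaland → f = 0.06529; ΔP_B = f(L/D)(ρV²/2) = 1.282e+07 Pa.
ΔP_A/ΔP_B = 1.11e+06/1.282e+07 = 0.0865.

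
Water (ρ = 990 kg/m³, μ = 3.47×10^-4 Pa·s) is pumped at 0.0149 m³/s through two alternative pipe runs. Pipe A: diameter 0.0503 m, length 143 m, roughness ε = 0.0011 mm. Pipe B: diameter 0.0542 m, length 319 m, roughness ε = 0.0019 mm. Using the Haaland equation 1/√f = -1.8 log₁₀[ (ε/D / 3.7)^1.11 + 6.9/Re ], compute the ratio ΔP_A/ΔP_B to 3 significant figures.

Pipe A: V = Q/A = 0.0149/0.001987 = 7.498 m/s; Re = 1.076e+06; ε/D = 2.19e-05; Haaland → f = 0.01188; ΔP_A = f(L/D)(ρV²/2) = 9.397e+05 Pa.
Pipe B: V = Q/A = 0.0149/0.002307 = 6.458 m/s; Re = 9.986e+05; ε/D = 3.51e-05; Haaland → f = 0.01225; ΔP_B = f(L/D)(ρV²/2) = 1.489e+06 Pa.
ΔP_A/ΔP_B = 9.397e+05/1.489e+06 = 0.631.

ΔP_A/ΔP_B ≈ 0.631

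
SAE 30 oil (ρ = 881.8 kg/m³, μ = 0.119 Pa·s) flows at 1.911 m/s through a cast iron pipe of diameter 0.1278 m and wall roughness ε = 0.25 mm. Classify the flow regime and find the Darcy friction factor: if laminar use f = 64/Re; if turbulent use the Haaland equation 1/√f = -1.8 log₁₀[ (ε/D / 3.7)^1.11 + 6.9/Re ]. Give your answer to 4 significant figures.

f ≈ 0.03536

Re = ρVD/μ = 881.8·1.911·0.1278/0.119 = 1810.
Re < 2300 → laminar, so f = 64/Re = 0.03536 (roughness is irrelevant in laminar flow).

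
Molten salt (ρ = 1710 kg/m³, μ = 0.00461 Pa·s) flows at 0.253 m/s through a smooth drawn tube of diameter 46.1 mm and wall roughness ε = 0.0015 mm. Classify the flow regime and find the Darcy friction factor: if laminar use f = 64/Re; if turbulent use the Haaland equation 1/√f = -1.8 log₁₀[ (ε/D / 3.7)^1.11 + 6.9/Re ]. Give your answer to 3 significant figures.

Re = ρVD/μ = 1710·0.253·0.0461/0.00461 = 4326.
Re > 4000 → turbulent. ε/D = 1.5e-06/0.0461 = 3.25e-05; Haaland: 1/√f = -1.8 log₁₀[2.44e-06 + 0.00159] = 5.034, so f = 0.03946.

f ≈ 0.0395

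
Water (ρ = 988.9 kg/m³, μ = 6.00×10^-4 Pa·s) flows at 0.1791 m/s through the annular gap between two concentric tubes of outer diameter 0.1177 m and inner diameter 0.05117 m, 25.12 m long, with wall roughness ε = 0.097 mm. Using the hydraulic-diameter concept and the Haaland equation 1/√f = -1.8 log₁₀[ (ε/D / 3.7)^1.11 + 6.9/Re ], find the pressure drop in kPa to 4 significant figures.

Hydraulic diameter D_h = 4A/P = D_o - D_i = 0.1177 - 0.05117 = 0.06653 m.
Re = ρVD_h/μ = 988.9·0.1791·0.06653/0.0006 = 1.964e+04.
ε/D_h = 9.7e-05/0.06653 = 0.00146; Haaland gives 1/√f = -1.8 log₁₀[0.000166+0.000351] = 5.915, so f = 0.02859.
ΔP = f(L/D_h)(ρV²/2) = 0.02859·25.12/0.06653·15.86 = 171.2 Pa.
ΔP = 0.1712 kPa.

ΔP ≈ 0.1712 kPa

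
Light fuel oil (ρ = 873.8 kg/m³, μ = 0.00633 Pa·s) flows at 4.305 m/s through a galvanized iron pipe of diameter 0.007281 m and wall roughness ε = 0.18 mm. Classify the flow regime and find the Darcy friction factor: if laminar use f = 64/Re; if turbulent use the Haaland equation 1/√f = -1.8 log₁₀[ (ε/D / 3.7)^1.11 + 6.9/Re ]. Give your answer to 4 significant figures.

f ≈ 0.06022

Re = ρVD/μ = 873.8·4.305·0.007281/0.00633 = 4327.
Re > 4000 → turbulent. ε/D = 0.00018/0.007281 = 0.0247; Haaland: 1/√f = -1.8 log₁₀[0.00385 + 0.00159] = 4.075, so f = 0.06022.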